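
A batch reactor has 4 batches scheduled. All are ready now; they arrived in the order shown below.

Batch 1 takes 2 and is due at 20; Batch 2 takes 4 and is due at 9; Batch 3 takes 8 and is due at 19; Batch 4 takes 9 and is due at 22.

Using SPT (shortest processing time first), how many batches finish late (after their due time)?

SPT (increasing processing time): Batch 1 Batch 2 Batch 3 Batch 4.
Batch 1: 0→2, due 20, tardiness 0
Batch 2: 2→6, due 9, tardiness 0
Batch 3: 6→14, due 19, tardiness 0
Batch 4: 14→23, due 22, tardiness 1
Late batches: 1.

1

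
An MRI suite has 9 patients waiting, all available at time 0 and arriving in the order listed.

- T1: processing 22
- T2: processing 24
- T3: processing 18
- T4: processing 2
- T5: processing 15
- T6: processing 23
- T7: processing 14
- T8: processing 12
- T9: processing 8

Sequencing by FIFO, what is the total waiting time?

631

FIFO (arrival order): T1 T2 T3 T4 T5 T6 T7 T8 T9.
T1: waits 0, runs 0→22
T2: waits 22, runs 22→46
T3: waits 46, runs 46→64
T4: waits 64, runs 64→66
T5: waits 66, runs 66→81
T6: waits 81, runs 81→104
T7: waits 104, runs 104→118
T8: waits 118, runs 118→130
T9: waits 130, runs 130→138
Sum = 0+22+46+64+66+81+104+118+130 = 631.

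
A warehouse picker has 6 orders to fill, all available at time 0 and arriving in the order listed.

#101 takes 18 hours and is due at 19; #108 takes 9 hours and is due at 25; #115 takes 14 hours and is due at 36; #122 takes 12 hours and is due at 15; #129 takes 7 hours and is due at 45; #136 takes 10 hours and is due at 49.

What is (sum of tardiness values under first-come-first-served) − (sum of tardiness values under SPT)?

-9

FIFO (arrival order): #101 #108 #115 #122 #129 #136.
#101: 0→18, due 19, tardiness 0
#108: 18→27, due 25, tardiness 2
#115: 27→41, due 36, tardiness 5
#122: 41→53, due 15, tardiness 38
#129: 53→60, due 45, tardiness 15
#136: 60→70, due 49, tardiness 21
Sum = 0+2+5+38+15+21 = 81.
SPT (increasing processing time): #129 #108 #136 #122 #115 #101.
#129: 0→7, due 45, tardiness 0
#108: 7→16, due 25, tardiness 0
#136: 16→26, due 49, tardiness 0
#122: 26→38, due 15, tardiness 23
#115: 38→52, due 36, tardiness 16
#101: 52→70, due 19, tardiness 51
Sum = 0+0+0+23+16+51 = 90.
Difference = 81 − 90 = -9.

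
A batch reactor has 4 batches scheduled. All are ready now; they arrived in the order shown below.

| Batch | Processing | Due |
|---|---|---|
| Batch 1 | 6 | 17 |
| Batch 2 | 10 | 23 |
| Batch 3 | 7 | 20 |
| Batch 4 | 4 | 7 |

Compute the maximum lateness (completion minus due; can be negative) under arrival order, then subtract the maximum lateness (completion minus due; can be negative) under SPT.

16

FIFO (arrival order): Batch 1 Batch 2 Batch 3 Batch 4.
Batch 1: 0→6, due 17, lateness -11
Batch 2: 6→16, due 23, lateness -7
Batch 3: 16→23, due 20, lateness 3
Batch 4: 23→27, due 7, lateness 20
Maximum = 20.
SPT (increasing processing time): Batch 4 Batch 1 Batch 3 Batch 2.
Batch 4: 0→4, due 7, lateness -3
Batch 1: 4→10, due 17, lateness -7
Batch 3: 10→17, due 20, lateness -3
Batch 2: 17→27, due 23, lateness 4
Maximum = 4.
Difference = 20 − 4 = 16.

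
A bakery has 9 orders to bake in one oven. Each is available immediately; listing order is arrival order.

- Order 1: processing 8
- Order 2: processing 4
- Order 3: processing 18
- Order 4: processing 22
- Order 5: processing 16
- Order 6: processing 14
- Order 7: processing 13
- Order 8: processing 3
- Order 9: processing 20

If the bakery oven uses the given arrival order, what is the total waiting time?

FIFO (arrival order): Order 1 Order 2 Order 3 Order 4 Order 5 Order 6 Order 7 Order 8 Order 9.
Order 1: waits 0, runs 0→8
Order 2: waits 8, runs 8→12
Order 3: waits 12, runs 12→30
Order 4: waits 30, runs 30→52
Order 5: waits 52, runs 52→68
Order 6: waits 68, runs 68→82
Order 7: waits 82, runs 82→95
Order 8: waits 95, runs 95→98
Order 9: waits 98, runs 98→118
Sum = 0+8+12+30+52+68+82+95+98 = 445.

445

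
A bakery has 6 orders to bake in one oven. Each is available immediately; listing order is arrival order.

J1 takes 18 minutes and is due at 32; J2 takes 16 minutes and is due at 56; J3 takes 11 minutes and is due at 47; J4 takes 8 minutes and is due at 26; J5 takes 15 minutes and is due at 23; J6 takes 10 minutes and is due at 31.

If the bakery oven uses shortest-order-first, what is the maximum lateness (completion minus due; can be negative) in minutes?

46

SPT (increasing processing time): J4 J6 J3 J5 J2 J1.
J4: 0→8, due 26, lateness -18
J6: 8→18, due 31, lateness -13
J3: 18→29, due 47, lateness -18
J5: 29→44, due 23, lateness 21
J2: 44→60, due 56, lateness 4
J1: 60→78, due 32, lateness 46
Maximum = 46.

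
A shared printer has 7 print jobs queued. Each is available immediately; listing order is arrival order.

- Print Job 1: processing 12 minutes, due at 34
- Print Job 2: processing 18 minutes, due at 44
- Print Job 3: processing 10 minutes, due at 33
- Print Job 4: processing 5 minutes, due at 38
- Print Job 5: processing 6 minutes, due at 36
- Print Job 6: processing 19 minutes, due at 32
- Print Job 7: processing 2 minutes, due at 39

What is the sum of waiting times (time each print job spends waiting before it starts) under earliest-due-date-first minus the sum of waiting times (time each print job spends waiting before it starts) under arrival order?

-6

EDD (increasing due date): Print Job 6 Print Job 3 Print Job 1 Print Job 5 Print Job 4 Print Job 7 Print Job 2.
Print Job 6: waits 0, runs 0→19
Print Job 3: waits 19, runs 19→29
Print Job 1: waits 29, runs 29→41
Print Job 5: waits 41, runs 41→47
Print Job 4: waits 47, runs 47→52
Print Job 7: waits 52, runs 52→54
Print Job 2: waits 54, runs 54→72
Sum = 0+19+29+41+47+52+54 = 242.
FIFO (arrival order): Print Job 1 Print Job 2 Print Job 3 Print Job 4 Print Job 5 Print Job 6 Print Job 7.
Print Job 1: waits 0, runs 0→12
Print Job 2: waits 12, runs 12→30
Print Job 3: waits 30, runs 30→40
Print Job 4: waits 40, runs 40→45
Print Job 5: waits 45, runs 45→51
Print Job 6: waits 51, runs 51→70
Print Job 7: waits 70, runs 70→72
Sum = 0+12+30+40+45+51+70 = 248.
Difference = 242 − 248 = -6.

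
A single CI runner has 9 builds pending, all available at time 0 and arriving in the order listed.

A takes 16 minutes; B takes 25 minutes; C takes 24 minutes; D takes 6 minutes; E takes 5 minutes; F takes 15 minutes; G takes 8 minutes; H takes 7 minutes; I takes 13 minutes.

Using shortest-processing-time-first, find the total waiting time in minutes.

317

SPT (increasing processing time): E D H G I F A C B.
E: waits 0, runs 0→5
D: waits 5, runs 5→11
H: waits 11, runs 11→18
G: waits 18, runs 18→26
I: waits 26, runs 26→39
F: waits 39, runs 39→54
A: waits 54, runs 54→70
C: waits 70, runs 70→94
B: waits 94, runs 94→119
Sum = 0+5+11+18+26+39+54+70+94 = 317.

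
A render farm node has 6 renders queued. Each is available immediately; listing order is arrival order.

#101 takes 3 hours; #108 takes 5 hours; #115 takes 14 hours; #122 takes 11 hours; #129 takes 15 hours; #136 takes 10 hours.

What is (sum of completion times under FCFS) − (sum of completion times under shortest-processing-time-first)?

13

FIFO (arrival order): #101 #108 #115 #122 #129 #136.
#101: 0→3
#108: 3→8
#115: 8→22
#122: 22→33
#129: 33→48
#136: 48→58
Sum = 3+8+22+33+48+58 = 172.
SPT (increasing processing time): #101 #108 #136 #122 #115 #129.
#101: 0→3
#108: 3→8
#136: 8→18
#122: 18→29
#115: 29→43
#129: 43→58
Sum = 3+8+18+29+43+58 = 159.
Difference = 172 − 159 = 13.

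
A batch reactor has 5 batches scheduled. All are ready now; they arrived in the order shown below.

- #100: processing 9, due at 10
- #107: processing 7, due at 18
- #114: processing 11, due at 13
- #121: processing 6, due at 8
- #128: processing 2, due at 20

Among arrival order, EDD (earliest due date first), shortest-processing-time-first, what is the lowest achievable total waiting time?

FIFO (arrival order): #100 #107 #114 #121 #128.
#100: waits 0, runs 0→9
#107: waits 9, runs 9→16
#114: waits 16, runs 16→27
#121: waits 27, runs 27→33
#128: waits 33, runs 33→35
Sum = 0+9+16+27+33 = 85.
EDD (increasing due date): #121 #100 #114 #107 #128.
#121: waits 0, runs 0→6
#100: waits 6, runs 6→15
#114: waits 15, runs 15→26
#107: waits 26, runs 26→33
#128: waits 33, runs 33→35
Sum = 0+6+15+26+33 = 80.
SPT (increasing processing time): #128 #121 #107 #100 #114.
#128: waits 0, runs 0→2
#121: waits 2, runs 2→8
#107: waits 8, runs 8→15
#100: waits 15, runs 15→24
#114: waits 24, runs 24→35
Sum = 0+2+8+15+24 = 49.
FIFO 85, EDD 80, SPT 49 → minimum 49.

49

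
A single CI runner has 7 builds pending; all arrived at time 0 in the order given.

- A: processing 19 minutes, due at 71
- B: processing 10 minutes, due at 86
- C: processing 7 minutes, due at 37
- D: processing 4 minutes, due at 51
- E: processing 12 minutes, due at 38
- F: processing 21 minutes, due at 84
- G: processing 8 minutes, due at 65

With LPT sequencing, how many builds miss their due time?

LPT (decreasing processing time): F A E B G C D.
F: 0→21, due 84, tardiness 0
A: 21→40, due 71, tardiness 0
E: 40→52, due 38, tardiness 14
B: 52→62, due 86, tardiness 0
G: 62→70, due 65, tardiness 5
C: 70→77, due 37, tardiness 40
D: 77→81, due 51, tardiness 30
Late builds: 4.

4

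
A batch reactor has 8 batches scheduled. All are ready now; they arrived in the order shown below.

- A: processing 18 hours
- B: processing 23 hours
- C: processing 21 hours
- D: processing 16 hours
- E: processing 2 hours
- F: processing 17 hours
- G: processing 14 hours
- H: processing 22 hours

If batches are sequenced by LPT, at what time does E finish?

133

LPT (decreasing processing time): B H C A F D G E.
B: 0→23
H: 23→45
C: 45→66
A: 66→84
F: 84→101
D: 101→117
G: 117→131
E: 131→133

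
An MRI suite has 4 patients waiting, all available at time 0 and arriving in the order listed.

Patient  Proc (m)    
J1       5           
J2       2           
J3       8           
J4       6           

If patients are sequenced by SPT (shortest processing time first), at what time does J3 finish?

SPT (increasing processing time): J2 J1 J4 J3.
J2: 0→2
J1: 2→7
J4: 7→13
J3: 13→21

21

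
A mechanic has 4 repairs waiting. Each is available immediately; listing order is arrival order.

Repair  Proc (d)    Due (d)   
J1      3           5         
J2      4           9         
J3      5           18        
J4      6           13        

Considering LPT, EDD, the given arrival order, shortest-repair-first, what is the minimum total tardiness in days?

0

LPT (decreasing processing time): J4 J3 J2 J1.
J4: 0→6, due 13, tardiness 0
J3: 6→11, due 18, tardiness 0
J2: 11→15, due 9, tardiness 6
J1: 15→18, due 5, tardiness 13
Sum = 0+0+6+13 = 19.
EDD (increasing due date): J1 J2 J4 J3.
J1: 0→3, due 5, tardiness 0
J2: 3→7, due 9, tardiness 0
J4: 7→13, due 13, tardiness 0
J3: 13→18, due 18, tardiness 0
Sum = 0+0+0+0 = 0.
FIFO (arrival order): J1 J2 J3 J4.
J1: 0→3, due 5, tardiness 0
J2: 3→7, due 9, tardiness 0
J3: 7→12, due 18, tardiness 0
J4: 12→18, due 13, tardiness 5
Sum = 0+0+0+5 = 5.
SPT (increasing processing time): J1 J2 J3 J4.
J1: 0→3, due 5, tardiness 0
J2: 3→7, due 9, tardiness 0
J3: 7→12, due 18, tardiness 0
J4: 12→18, due 13, tardiness 5
Sum = 0+0+0+5 = 5.
LPT 19, EDD 0, FIFO 5, SPT 5 → minimum 0.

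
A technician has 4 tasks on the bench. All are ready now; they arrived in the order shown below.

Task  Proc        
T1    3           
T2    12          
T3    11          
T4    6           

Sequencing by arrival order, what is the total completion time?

76

FIFO (arrival order): T1 T2 T3 T4.
T1: 0→3
T2: 3→15
T3: 15→26
T4: 26→32
Sum = 3+15+26+32 = 76.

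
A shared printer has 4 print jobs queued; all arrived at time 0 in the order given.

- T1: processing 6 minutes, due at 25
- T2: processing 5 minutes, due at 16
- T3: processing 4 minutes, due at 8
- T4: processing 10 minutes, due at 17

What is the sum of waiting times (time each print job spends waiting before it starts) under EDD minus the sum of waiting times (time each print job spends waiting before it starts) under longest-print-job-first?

EDD (increasing due date): T3 T2 T4 T1.
T3: waits 0, runs 0→4
T2: waits 4, runs 4→9
T4: waits 9, runs 9→19
T1: waits 19, runs 19→25
Sum = 0+4+9+19 = 32.
LPT (decreasing processing time): T4 T1 T2 T3.
T4: waits 0, runs 0→10
T1: waits 10, runs 10→16
T2: waits 16, runs 16→21
T3: waits 21, runs 21→25
Sum = 0+10+16+21 = 47.
Difference = 32 − 47 = -15.

-15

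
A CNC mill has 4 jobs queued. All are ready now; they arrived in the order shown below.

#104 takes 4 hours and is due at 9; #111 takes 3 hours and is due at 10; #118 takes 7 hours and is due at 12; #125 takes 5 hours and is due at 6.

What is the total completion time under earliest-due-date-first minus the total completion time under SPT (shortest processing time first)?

EDD (increasing due date): #125 #104 #111 #118.
#125: 0→5
#104: 5→9
#111: 9→12
#118: 12→19
Sum = 5+9+12+19 = 45.
SPT (increasing processing time): #111 #104 #125 #118.
#111: 0→3
#104: 3→7
#125: 7→12
#118: 12→19
Sum = 3+7+12+19 = 41.
Difference = 45 − 41 = 4.

4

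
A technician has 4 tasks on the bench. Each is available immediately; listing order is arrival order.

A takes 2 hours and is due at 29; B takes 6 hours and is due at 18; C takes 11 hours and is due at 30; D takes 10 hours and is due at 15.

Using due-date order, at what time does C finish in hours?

EDD (increasing due date): D B A C.
D: 0→10
B: 10→16
A: 16→18
C: 18→29

29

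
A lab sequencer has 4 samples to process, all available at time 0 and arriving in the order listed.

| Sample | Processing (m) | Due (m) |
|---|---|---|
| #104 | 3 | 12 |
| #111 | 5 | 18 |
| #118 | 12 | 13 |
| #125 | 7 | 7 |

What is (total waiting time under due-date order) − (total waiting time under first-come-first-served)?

EDD (increasing due date): #125 #104 #118 #111.
#125: waits 0, runs 0→7
#104: waits 7, runs 7→10
#118: waits 10, runs 10→22
#111: waits 22, runs 22→27
Sum = 0+7+10+22 = 39.
FIFO (arrival order): #104 #111 #118 #125.
#104: waits 0, runs 0→3
#111: waits 3, runs 3→8
#118: waits 8, runs 8→20
#125: waits 20, runs 20→27
Sum = 0+3+8+20 = 31.
Difference = 39 − 31 = 8.

8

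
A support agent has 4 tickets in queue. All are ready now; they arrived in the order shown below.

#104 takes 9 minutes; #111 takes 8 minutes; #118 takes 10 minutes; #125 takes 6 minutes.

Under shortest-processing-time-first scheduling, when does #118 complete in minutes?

33

SPT (increasing processing time): #125 #111 #104 #118.
#125: 0→6
#111: 6→14
#104: 14→23
#118: 23→33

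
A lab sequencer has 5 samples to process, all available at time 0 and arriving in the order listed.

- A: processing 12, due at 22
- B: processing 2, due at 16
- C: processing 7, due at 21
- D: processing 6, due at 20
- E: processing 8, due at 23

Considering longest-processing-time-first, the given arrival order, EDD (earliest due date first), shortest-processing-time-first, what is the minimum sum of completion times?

LPT (decreasing processing time): A E C D B.
A: 0→12
E: 12→20
C: 20→27
D: 27→33
B: 33→35
Sum = 12+20+27+33+35 = 127.
FIFO (arrival order): A B C D E.
A: 0→12
B: 12→14
C: 14→21
D: 21→27
E: 27→35
Sum = 12+14+21+27+35 = 109.
EDD (increasing due date): B D C A E.
B: 0→2
D: 2→8
C: 8→15
A: 15→27
E: 27→35
Sum = 2+8+15+27+35 = 87.
SPT (increasing processing time): B D C E A.
B: 0→2
D: 2→8
C: 8→15
E: 15→23
A: 23→35
Sum = 2+8+15+23+35 = 83.
LPT 127, FIFO 109, EDD 87, SPT 83 → minimum 83.

83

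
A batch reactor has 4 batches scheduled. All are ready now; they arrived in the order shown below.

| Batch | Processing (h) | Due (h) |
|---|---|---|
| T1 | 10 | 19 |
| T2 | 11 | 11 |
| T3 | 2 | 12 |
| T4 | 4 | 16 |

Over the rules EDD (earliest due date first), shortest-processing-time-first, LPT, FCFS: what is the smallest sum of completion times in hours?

EDD (increasing due date): T2 T3 T4 T1.
T2: 0→11
T3: 11→13
T4: 13→17
T1: 17→27
Sum = 11+13+17+27 = 68.
SPT (increasing processing time): T3 T4 T1 T2.
T3: 0→2
T4: 2→6
T1: 6→16
T2: 16→27
Sum = 2+6+16+27 = 51.
LPT (decreasing processing time): T2 T1 T4 T3.
T2: 0→11
T1: 11→21
T4: 21→25
T3: 25→27
Sum = 11+21+25+27 = 84.
FIFO (arrival order): T1 T2 T3 T4.
T1: 0→10
T2: 10→21
T3: 21→23
T4: 23→27
Sum = 10+21+23+27 = 81.
EDD 68, SPT 51, LPT 84, FIFO 81 → minimum 51.

51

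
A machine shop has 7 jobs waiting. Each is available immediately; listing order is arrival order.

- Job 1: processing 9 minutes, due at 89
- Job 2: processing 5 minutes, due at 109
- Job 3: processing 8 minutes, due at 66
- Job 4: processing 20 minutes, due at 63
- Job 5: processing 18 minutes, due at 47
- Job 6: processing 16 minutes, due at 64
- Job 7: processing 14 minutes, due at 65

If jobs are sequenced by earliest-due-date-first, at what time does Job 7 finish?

EDD (increasing due date): Job 5 Job 4 Job 6 Job 7 Job 3 Job 1 Job 2.
Job 5: 0→18
Job 4: 18→38
Job 6: 38→54
Job 7: 54→68

68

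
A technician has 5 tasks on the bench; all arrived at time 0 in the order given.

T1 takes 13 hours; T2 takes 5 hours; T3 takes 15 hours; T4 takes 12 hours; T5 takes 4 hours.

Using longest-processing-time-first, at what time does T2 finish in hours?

45

LPT (decreasing processing time): T3 T1 T4 T2 T5.
T3: 0→15
T1: 15→28
T4: 28→40
T2: 40→45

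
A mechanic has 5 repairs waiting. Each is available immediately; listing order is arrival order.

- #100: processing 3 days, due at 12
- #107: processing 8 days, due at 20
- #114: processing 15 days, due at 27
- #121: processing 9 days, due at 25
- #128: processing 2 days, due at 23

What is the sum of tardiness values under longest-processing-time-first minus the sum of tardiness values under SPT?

39

LPT (decreasing processing time): #114 #121 #107 #100 #128.
#114: 0→15, due 27, tardiness 0
#121: 15→24, due 25, tardiness 0
#107: 24→32, due 20, tardiness 12
#100: 32→35, due 12, tardiness 23
#128: 35→37, due 23, tardiness 14
Sum = 0+0+12+23+14 = 49.
SPT (increasing processing time): #128 #100 #107 #121 #114.
#128: 0→2, due 23, tardiness 0
#100: 2→5, due 12, tardiness 0
#107: 5→13, due 20, tardiness 0
#121: 13→22, due 25, tardiness 0
#114: 22→37, due 27, tardiness 10
Sum = 0+0+0+0+10 = 10.
Difference = 49 − 10 = 39.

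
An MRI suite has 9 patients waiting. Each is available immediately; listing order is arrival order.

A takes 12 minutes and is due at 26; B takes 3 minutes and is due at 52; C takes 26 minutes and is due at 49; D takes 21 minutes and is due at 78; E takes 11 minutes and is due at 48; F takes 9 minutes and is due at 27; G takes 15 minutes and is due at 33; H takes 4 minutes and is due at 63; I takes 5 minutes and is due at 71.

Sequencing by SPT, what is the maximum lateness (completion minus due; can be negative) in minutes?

57

SPT (increasing processing time): B H I F E A G D C.
B: 0→3, due 52, lateness -49
H: 3→7, due 63, lateness -56
I: 7→12, due 71, lateness -59
F: 12→21, due 27, lateness -6
E: 21→32, due 48, lateness -16
A: 32→44, due 26, lateness 18
G: 44→59, due 33, lateness 26
D: 59→80, due 78, lateness 2
C: 80→106, due 49, lateness 57
Maximum = 57.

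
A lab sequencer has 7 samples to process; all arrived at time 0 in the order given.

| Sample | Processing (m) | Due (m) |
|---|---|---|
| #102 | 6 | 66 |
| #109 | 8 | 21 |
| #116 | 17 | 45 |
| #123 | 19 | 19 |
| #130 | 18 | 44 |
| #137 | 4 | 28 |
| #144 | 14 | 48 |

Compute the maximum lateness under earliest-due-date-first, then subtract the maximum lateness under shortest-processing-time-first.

-35

EDD (increasing due date): #123 #109 #137 #130 #116 #144 #102.
#123: 0→19, due 19, lateness 0
#109: 19→27, due 21, lateness 6
#137: 27→31, due 28, lateness 3
#130: 31→49, due 44, lateness 5
#116: 49→66, due 45, lateness 21
#144: 66→80, due 48, lateness 32
#102: 80→86, due 66, lateness 20
Maximum = 32.
SPT (increasing processing time): #137 #102 #109 #144 #116 #130 #123.
#137: 0→4, due 28, lateness -24
#102: 4→10, due 66, lateness -56
#109: 10→18, due 21, lateness -3
#144: 18→32, due 48, lateness -16
#116: 32→49, due 45, lateness 4
#130: 49→67, due 44, lateness 23
#123: 67→86, due 19, lateness 67
Maximum = 67.
Difference = 32 − 67 = -35.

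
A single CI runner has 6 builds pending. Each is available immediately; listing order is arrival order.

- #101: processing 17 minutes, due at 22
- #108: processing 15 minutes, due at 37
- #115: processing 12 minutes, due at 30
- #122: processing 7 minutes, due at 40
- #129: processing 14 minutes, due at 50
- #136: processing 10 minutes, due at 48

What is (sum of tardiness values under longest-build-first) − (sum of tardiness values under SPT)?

9

LPT (decreasing processing time): #101 #108 #129 #115 #136 #122.
#101: 0→17, due 22, tardiness 0
#108: 17→32, due 37, tardiness 0
#129: 32→46, due 50, tardiness 0
#115: 46→58, due 30, tardiness 28
#136: 58→68, due 48, tardiness 20
#122: 68→75, due 40, tardiness 35
Sum = 0+0+0+28+20+35 = 83.
SPT (increasing processing time): #122 #136 #115 #129 #108 #101.
#122: 0→7, due 40, tardiness 0
#136: 7→17, due 48, tardiness 0
#115: 17→29, due 30, tardiness 0
#129: 29→43, due 50, tardiness 0
#108: 43→58, due 37, tardiness 21
#101: 58→75, due 22, tardiness 53
Sum = 0+0+0+0+21+53 = 74.
Difference = 83 − 74 = 9.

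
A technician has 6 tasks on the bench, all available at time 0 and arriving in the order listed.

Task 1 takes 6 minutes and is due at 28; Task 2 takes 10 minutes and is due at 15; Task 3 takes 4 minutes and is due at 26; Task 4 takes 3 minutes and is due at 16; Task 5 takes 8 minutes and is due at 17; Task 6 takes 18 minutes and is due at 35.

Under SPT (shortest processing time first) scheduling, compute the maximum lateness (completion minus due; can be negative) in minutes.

SPT (increasing processing time): Task 4 Task 3 Task 1 Task 5 Task 2 Task 6.
Task 4: 0→3, due 16, lateness -13
Task 3: 3→7, due 26, lateness -19
Task 1: 7→13, due 28, lateness -15
Task 5: 13→21, due 17, lateness 4
Task 2: 21→31, due 15, lateness 16
Task 6: 31→49, due 35, lateness 14
Maximum = 16.

16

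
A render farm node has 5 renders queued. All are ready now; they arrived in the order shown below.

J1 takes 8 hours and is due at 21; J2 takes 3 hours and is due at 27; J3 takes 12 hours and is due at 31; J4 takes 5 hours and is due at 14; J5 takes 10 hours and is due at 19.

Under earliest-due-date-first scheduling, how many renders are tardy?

2

EDD (increasing due date): J4 J5 J1 J2 J3.
J4: 0→5, due 14, tardiness 0
J5: 5→15, due 19, tardiness 0
J1: 15→23, due 21, tardiness 2
J2: 23→26, due 27, tardiness 0
J3: 26→38, due 31, tardiness 7
Late renders: 2.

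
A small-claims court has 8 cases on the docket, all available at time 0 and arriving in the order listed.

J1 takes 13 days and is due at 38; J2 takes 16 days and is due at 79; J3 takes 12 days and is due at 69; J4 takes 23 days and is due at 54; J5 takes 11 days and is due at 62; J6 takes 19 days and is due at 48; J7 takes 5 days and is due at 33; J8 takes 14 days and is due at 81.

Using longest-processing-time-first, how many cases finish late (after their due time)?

LPT (decreasing processing time): J4 J6 J2 J8 J1 J3 J5 J7.
J4: 0→23, due 54, tardiness 0
J6: 23→42, due 48, tardiness 0
J2: 42→58, due 79, tardiness 0
J8: 58→72, due 81, tardiness 0
J1: 72→85, due 38, tardiness 47
J3: 85→97, due 69, tardiness 28
J5: 97→108, due 62, tardiness 46
J7: 108→113, due 33, tardiness 80
Late cases: 4.

4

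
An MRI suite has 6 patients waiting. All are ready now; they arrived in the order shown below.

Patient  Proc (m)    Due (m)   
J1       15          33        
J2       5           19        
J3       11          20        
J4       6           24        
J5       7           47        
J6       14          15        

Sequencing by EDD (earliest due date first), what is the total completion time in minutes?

208

EDD (increasing due date): J6 J2 J3 J4 J1 J5.
J6: 0→14
J2: 14→19
J3: 19→30
J4: 30→36
J1: 36→51
J5: 51→58
Sum = 14+19+30+36+51+58 = 208.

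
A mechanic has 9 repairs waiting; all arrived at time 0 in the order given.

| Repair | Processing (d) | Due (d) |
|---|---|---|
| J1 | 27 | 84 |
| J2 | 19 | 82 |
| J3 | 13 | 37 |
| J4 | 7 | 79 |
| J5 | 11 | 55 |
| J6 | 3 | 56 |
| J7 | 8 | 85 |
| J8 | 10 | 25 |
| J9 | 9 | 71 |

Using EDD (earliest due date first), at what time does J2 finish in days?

72

EDD (increasing due date): J8 J3 J5 J6 J9 J4 J2 J1 J7.
J8: 0→10
J3: 10→23
J5: 23→34
J6: 34→37
J9: 37→46
J4: 46→53
J2: 53→72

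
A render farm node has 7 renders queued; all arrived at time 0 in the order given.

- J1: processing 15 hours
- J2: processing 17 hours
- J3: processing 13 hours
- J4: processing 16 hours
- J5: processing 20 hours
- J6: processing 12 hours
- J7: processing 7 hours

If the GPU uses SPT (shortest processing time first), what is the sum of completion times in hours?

348

SPT (increasing processing time): J7 J6 J3 J1 J4 J2 J5.
J7: 0→7
J6: 7→19
J3: 19→32
J1: 32→47
J4: 47→63
J2: 63→80
J5: 80→100
Sum = 7+19+32+47+63+80+100 = 348.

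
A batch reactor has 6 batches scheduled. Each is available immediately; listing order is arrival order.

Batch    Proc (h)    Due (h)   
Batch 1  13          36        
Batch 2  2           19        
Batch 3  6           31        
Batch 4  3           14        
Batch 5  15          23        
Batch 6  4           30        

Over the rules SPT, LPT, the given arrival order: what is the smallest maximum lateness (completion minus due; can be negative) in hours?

16

SPT (increasing processing time): Batch 2 Batch 4 Batch 6 Batch 3 Batch 1 Batch 5.
Batch 2: 0→2, due 19, lateness -17
Batch 4: 2→5, due 14, lateness -9
Batch 6: 5→9, due 30, lateness -21
Batch 3: 9→15, due 31, lateness -16
Batch 1: 15→28, due 36, lateness -8
Batch 5: 28→43, due 23, lateness 20
Maximum = 20.
LPT (decreasing processing time): Batch 5 Batch 1 Batch 3 Batch 6 Batch 4 Batch 2.
Batch 5: 0→15, due 23, lateness -8
Batch 1: 15→28, due 36, lateness -8
Batch 3: 28→34, due 31, lateness 3
Batch 6: 34→38, due 30, lateness 8
Batch 4: 38→41, due 14, lateness 27
Batch 2: 41→43, due 19, lateness 24
Maximum = 27.
FIFO (arrival order): Batch 1 Batch 2 Batch 3 Batch 4 Batch 5 Batch 6.
Batch 1: 0→13, due 36, lateness -23
Batch 2: 13→15, due 19, lateness -4
Batch 3: 15→21, due 31, lateness -10
Batch 4: 21→24, due 14, lateness 10
Batch 5: 24→39, due 23, lateness 16
Batch 6: 39→43, due 30, lateness 13
Maximum = 16.
SPT 20, LPT 27, FIFO 16 → minimum 16.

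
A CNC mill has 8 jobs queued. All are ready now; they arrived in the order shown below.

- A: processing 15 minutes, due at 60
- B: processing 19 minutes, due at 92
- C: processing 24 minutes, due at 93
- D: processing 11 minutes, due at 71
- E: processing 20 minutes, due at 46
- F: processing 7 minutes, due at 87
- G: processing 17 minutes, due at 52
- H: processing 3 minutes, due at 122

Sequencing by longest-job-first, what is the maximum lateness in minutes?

LPT (decreasing processing time): C E B G A D F H.
C: 0→24, due 93, lateness -69
E: 24→44, due 46, lateness -2
B: 44→63, due 92, lateness -29
G: 63→80, due 52, lateness 28
A: 80→95, due 60, lateness 35
D: 95→106, due 71, lateness 35
F: 106→113, due 87, lateness 26
H: 113→116, due 122, lateness -6
Maximum = 35.

35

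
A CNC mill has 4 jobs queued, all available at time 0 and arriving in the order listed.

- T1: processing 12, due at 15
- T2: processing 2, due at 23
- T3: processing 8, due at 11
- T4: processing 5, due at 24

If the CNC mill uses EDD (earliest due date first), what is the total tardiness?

8

EDD (increasing due date): T3 T1 T2 T4.
T3: 0→8, due 11, tardiness 0
T1: 8→20, due 15, tardiness 5
T2: 20→22, due 23, tardiness 0
T4: 22→27, due 24, tardiness 3
Sum = 0+5+0+3 = 8.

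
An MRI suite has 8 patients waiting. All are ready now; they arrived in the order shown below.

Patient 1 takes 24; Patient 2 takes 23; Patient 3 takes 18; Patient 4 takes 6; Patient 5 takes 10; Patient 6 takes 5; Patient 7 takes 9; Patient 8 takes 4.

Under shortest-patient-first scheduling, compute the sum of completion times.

SPT (increasing processing time): Patient 8 Patient 6 Patient 4 Patient 7 Patient 5 Patient 3 Patient 2 Patient 1.
Patient 8: 0→4
Patient 6: 4→9
Patient 4: 9→15
Patient 7: 15→24
Patient 5: 24→34
Patient 3: 34→52
Patient 2: 52→75
Patient 1: 75→99
Sum = 4+9+15+24+34+52+75+99 = 312.

312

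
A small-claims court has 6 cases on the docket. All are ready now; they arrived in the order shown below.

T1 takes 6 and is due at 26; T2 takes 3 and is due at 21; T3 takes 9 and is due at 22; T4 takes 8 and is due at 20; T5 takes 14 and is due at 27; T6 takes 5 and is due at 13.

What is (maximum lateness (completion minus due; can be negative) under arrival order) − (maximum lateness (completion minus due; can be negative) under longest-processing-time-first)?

3

FIFO (arrival order): T1 T2 T3 T4 T5 T6.
T1: 0→6, due 26, lateness -20
T2: 6→9, due 21, lateness -12
T3: 9→18, due 22, lateness -4
T4: 18→26, due 20, lateness 6
T5: 26→40, due 27, lateness 13
T6: 40→45, due 13, lateness 32
Maximum = 32.
LPT (decreasing processing time): T5 T3 T4 T1 T6 T2.
T5: 0→14, due 27, lateness -13
T3: 14→23, due 22, lateness 1
T4: 23→31, due 20, lateness 11
T1: 31→37, due 26, lateness 11
T6: 37→42, due 13, lateness 29
T2: 42→45, due 21, lateness 24
Maximum = 29.
Difference = 32 − 29 = 3.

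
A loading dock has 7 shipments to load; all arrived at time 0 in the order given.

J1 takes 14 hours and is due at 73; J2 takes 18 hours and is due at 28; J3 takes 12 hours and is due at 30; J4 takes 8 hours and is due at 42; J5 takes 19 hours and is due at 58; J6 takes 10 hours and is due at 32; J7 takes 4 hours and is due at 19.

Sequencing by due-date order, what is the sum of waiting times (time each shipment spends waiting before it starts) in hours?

227

EDD (increasing due date): J7 J2 J3 J6 J4 J5 J1.
J7: waits 0, runs 0→4
J2: waits 4, runs 4→22
J3: waits 22, runs 22→34
J6: waits 34, runs 34→44
J4: waits 44, runs 44→52
J5: waits 52, runs 52→71
J1: waits 71, runs 71→85
Sum = 0+4+22+34+44+52+71 = 227.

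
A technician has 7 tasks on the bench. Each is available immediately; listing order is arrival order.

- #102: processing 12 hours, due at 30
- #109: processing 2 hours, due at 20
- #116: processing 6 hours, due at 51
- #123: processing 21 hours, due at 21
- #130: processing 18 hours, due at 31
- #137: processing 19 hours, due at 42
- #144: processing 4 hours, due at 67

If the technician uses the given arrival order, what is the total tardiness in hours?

FIFO (arrival order): #102 #109 #116 #123 #130 #137 #144.
#102: 0→12, due 30, tardiness 0
#109: 12→14, due 20, tardiness 0
#116: 14→20, due 51, tardiness 0
#123: 20→41, due 21, tardiness 20
#130: 41→59, due 31, tardiness 28
#137: 59→78, due 42, tardiness 36
#144: 78→82, due 67, tardiness 15
Sum = 0+0+0+20+28+36+15 = 99.

99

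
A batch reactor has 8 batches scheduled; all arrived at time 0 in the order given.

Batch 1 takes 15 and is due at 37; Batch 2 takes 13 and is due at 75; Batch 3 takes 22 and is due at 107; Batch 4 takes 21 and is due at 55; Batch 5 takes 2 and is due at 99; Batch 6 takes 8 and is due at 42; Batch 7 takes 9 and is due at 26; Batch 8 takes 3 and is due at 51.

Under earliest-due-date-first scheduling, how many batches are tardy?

EDD (increasing due date): Batch 7 Batch 1 Batch 6 Batch 8 Batch 4 Batch 2 Batch 5 Batch 3.
Batch 7: 0→9, due 26, tardiness 0
Batch 1: 9→24, due 37, tardiness 0
Batch 6: 24→32, due 42, tardiness 0
Batch 8: 32→35, due 51, tardiness 0
Batch 4: 35→56, due 55, tardiness 1
Batch 2: 56→69, due 75, tardiness 0
Batch 5: 69→71, due 99, tardiness 0
Batch 3: 71→93, due 107, tardiness 0
Late batches: 1.

1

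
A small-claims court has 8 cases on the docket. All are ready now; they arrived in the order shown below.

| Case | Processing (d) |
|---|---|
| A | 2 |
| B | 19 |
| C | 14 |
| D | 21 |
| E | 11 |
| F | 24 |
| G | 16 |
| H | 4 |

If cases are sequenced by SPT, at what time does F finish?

111

SPT (increasing processing time): A H E C G B D F.
A: 0→2
H: 2→6
E: 6→17
C: 17→31
G: 31→47
B: 47→66
D: 66→87
F: 87→111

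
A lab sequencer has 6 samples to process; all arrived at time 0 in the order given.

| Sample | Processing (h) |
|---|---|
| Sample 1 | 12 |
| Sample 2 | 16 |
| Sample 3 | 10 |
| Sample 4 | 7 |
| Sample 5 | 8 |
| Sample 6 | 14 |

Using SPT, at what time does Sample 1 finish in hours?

37

SPT (increasing processing time): Sample 4 Sample 5 Sample 3 Sample 1 Sample 6 Sample 2.
Sample 4: 0→7
Sample 5: 7→15
Sample 3: 15→25
Sample 1: 25→37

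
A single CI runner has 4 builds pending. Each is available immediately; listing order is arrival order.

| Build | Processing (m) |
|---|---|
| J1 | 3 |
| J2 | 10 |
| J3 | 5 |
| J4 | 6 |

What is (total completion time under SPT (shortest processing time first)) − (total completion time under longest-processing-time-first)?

-22

SPT (increasing processing time): J1 J3 J4 J2.
J1: 0→3
J3: 3→8
J4: 8→14
J2: 14→24
Sum = 3+8+14+24 = 49.
LPT (decreasing processing time): J2 J4 J3 J1.
J2: 0→10
J4: 10→16
J3: 16→21
J1: 21→24
Sum = 10+16+21+24 = 71.
Difference = 49 − 71 = -22.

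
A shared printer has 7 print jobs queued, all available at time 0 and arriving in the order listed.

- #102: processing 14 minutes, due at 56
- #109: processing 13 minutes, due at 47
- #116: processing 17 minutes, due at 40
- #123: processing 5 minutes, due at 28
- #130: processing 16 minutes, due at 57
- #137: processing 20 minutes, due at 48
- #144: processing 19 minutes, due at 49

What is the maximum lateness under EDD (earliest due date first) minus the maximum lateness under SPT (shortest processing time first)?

-9

EDD (increasing due date): #123 #116 #109 #137 #144 #102 #130.
#123: 0→5, due 28, lateness -23
#116: 5→22, due 40, lateness -18
#109: 22→35, due 47, lateness -12
#137: 35→55, due 48, lateness 7
#144: 55→74, due 49, lateness 25
#102: 74→88, due 56, lateness 32
#130: 88→104, due 57, lateness 47
Maximum = 47.
SPT (increasing processing time): #123 #109 #102 #130 #116 #144 #137.
#123: 0→5, due 28, lateness -23
#109: 5→18, due 47, lateness -29
#102: 18→32, due 56, lateness -24
#130: 32→48, due 57, lateness -9
#116: 48→65, due 40, lateness 25
#144: 65→84, due 49, lateness 35
#137: 84→104, due 48, lateness 56
Maximum = 56.
Difference = 47 − 56 = -9.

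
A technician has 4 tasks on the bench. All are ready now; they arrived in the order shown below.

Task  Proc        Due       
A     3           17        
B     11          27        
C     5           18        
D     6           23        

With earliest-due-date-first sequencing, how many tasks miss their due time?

EDD (increasing due date): A C D B.
A: 0→3, due 17, tardiness 0
C: 3→8, due 18, tardiness 0
D: 8→14, due 23, tardiness 0
B: 14→25, due 27, tardiness 0
Late tasks: 0.

0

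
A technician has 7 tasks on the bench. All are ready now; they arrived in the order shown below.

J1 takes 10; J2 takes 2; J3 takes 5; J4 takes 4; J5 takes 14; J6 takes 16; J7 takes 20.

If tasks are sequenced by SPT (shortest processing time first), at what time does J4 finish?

6

SPT (increasing processing time): J2 J4 J3 J1 J5 J6 J7.
J2: 0→2
J4: 2→6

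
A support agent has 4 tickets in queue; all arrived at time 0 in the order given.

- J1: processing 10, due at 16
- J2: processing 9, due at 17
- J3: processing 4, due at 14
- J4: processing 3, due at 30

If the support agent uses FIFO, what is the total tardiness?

FIFO (arrival order): J1 J2 J3 J4.
J1: 0→10, due 16, tardiness 0
J2: 10→19, due 17, tardiness 2
J3: 19→23, due 14, tardiness 9
J4: 23→26, due 30, tardiness 0
Sum = 0+2+9+0 = 11.

11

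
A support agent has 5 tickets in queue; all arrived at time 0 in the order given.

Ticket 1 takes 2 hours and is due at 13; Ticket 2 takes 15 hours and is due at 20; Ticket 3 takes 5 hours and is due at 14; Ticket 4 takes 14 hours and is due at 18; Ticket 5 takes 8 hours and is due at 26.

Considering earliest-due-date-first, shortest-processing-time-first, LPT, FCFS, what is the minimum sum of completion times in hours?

EDD (increasing due date): Ticket 1 Ticket 3 Ticket 4 Ticket 2 Ticket 5.
Ticket 1: 0→2
Ticket 3: 2→7
Ticket 4: 7→21
Ticket 2: 21→36
Ticket 5: 36→44
Sum = 2+7+21+36+44 = 110.
SPT (increasing processing time): Ticket 1 Ticket 3 Ticket 5 Ticket 4 Ticket 2.
Ticket 1: 0→2
Ticket 3: 2→7
Ticket 5: 7→15
Ticket 4: 15→29
Ticket 2: 29→44
Sum = 2+7+15+29+44 = 97.
LPT (decreasing processing time): Ticket 2 Ticket 4 Ticket 5 Ticket 3 Ticket 1.
Ticket 2: 0→15
Ticket 4: 15→29
Ticket 5: 29→37
Ticket 3: 37→42
Ticket 1: 42→44
Sum = 15+29+37+42+44 = 167.
FIFO (arrival order): Ticket 1 Ticket 2 Ticket 3 Ticket 4 Ticket 5.
Ticket 1: 0→2
Ticket 2: 2→17
Ticket 3: 17→22
Ticket 4: 22→36
Ticket 5: 36→44
Sum = 2+17+22+36+44 = 121.
EDD 110, SPT 97, LPT 167, FIFO 121 → minimum 97.

97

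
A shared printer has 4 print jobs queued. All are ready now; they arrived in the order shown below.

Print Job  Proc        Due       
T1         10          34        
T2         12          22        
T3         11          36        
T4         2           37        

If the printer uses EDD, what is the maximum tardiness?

EDD (increasing due date): T2 T1 T3 T4.
T2: 0→12, due 22, tardiness 0
T1: 12→22, due 34, tardiness 0
T3: 22→33, due 36, tardiness 0
T4: 33→35, due 37, tardiness 0
Maximum = 0.

0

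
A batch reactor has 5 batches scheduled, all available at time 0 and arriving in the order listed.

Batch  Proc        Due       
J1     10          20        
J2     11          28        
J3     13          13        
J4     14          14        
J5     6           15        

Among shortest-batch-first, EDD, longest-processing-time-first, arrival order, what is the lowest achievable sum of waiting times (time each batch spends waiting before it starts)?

89

SPT (increasing processing time): J5 J1 J2 J3 J4.
J5: waits 0, runs 0→6
J1: waits 6, runs 6→16
J2: waits 16, runs 16→27
J3: waits 27, runs 27→40
J4: waits 40, runs 40→54
Sum = 0+6+16+27+40 = 89.
EDD (increasing due date): J3 J4 J5 J1 J2.
J3: waits 0, runs 0→13
J4: waits 13, runs 13→27
J5: waits 27, runs 27→33
J1: waits 33, runs 33→43
J2: waits 43, runs 43→54
Sum = 0+13+27+33+43 = 116.
LPT (decreasing processing time): J4 J3 J2 J1 J5.
J4: waits 0, runs 0→14
J3: waits 14, runs 14→27
J2: waits 27, runs 27→38
J1: waits 38, runs 38→48
J5: waits 48, runs 48→54
Sum = 0+14+27+38+48 = 127.
FIFO (arrival order): J1 J2 J3 J4 J5.
J1: waits 0, runs 0→10
J2: waits 10, runs 10→21
J3: waits 21, runs 21→34
J4: waits 34, runs 34→48
J5: waits 48, runs 48→54
Sum = 0+10+21+34+48 = 113.
SPT 89, EDD 116, LPT 127, FIFO 113 → minimum 89.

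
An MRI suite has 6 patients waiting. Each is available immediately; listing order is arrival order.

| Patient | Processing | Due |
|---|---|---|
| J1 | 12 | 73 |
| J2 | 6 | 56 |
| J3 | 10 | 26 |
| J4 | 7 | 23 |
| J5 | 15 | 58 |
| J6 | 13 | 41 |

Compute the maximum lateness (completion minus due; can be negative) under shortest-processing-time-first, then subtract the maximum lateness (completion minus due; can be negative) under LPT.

-27

SPT (increasing processing time): J2 J4 J3 J1 J6 J5.
J2: 0→6, due 56, lateness -50
J4: 6→13, due 23, lateness -10
J3: 13→23, due 26, lateness -3
J1: 23→35, due 73, lateness -38
J6: 35→48, due 41, lateness 7
J5: 48→63, due 58, lateness 5
Maximum = 7.
LPT (decreasing processing time): J5 J6 J1 J3 J4 J2.
J5: 0→15, due 58, lateness -43
J6: 15→28, due 41, lateness -13
J1: 28→40, due 73, lateness -33
J3: 40→50, due 26, lateness 24
J4: 50→57, due 23, lateness 34
J2: 57→63, due 56, lateness 7
Maximum = 34.
Difference = 7 − 34 = -27.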